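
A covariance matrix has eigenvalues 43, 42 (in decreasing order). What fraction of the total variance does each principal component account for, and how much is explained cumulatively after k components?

Step 1 — total variance = trace(Sigma) = Σ λ_i = 43 + 42 = 85.

Step 2 — fraction explained by component i = λ_i / Σ λ:
  PC1: 43/85 = 0.5059
  PC2: 42/85 = 0.4941

Step 3 — cumulative fraction after k components = (λ_1 + ... + λ_k) / Σ λ:
  k = 1: 43/85 = 0.5059
  k = 2: (43 + 42)/85 = 85/85 = 1

Summary (fraction, with percent):

explained: PC1 0.5059 (50.59%), PC2 0.4941 (49.41%);  cumulative: 0.5059, 1


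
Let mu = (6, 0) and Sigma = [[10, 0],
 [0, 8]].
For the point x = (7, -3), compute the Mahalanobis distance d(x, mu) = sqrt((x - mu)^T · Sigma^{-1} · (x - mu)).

Step 1 — centre the observation: (x - mu) = (1, -3).

Step 2 — invert Sigma. det(Sigma) = 10·8 - (0)² = 80.
  Sigma^{-1} = (1/det) · [[d, -b], [-b, a]] = [[0.1, 0],
 [0, 0.125]].

Step 3 — form the quadratic (x - mu)^T · Sigma^{-1} · (x - mu):
  Sigma^{-1} · (x - mu) = (0.1, -0.375).
  (x - mu)^T · [Sigma^{-1} · (x - mu)] = (1)·(0.1) + (-3)·(-0.375) = 1.225.

Step 4 — take square root: d = √(1.225) ≈ 1.1068.

d(x, mu) = √(1.225) ≈ 1.1068


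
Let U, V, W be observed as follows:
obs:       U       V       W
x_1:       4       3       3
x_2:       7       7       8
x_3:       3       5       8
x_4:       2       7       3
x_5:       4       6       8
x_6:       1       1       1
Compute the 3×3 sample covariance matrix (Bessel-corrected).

Step 1 — column means:
  mean(U) = (4 + 7 + 3 + 2 + 4 + 1) / 6 = 21/6 = 3.5
  mean(V) = (3 + 7 + 5 + 7 + 6 + 1) / 6 = 29/6 = 4.8333
  mean(W) = (3 + 8 + 8 + 3 + 8 + 1) / 6 = 31/6 = 5.1667

Step 2 — sample covariance S[i,j] = (1/(n-1)) · Σ_k (x_{k,i} - mean_i) · (x_{k,j} - mean_j), with n-1 = 5.
  S[U,U] = ((0.5)·(0.5) + (3.5)·(3.5) + (-0.5)·(-0.5) + (-1.5)·(-1.5) + (0.5)·(0.5) + (-2.5)·(-2.5)) / 5 = 21.5/5 = 4.3
  S[U,V] = ((0.5)·(-1.8333) + (3.5)·(2.1667) + (-0.5)·(0.1667) + (-1.5)·(2.1667) + (0.5)·(1.1667) + (-2.5)·(-3.8333)) / 5 = 13.5/5 = 2.7
  S[U,W] = ((0.5)·(-2.1667) + (3.5)·(2.8333) + (-0.5)·(2.8333) + (-1.5)·(-2.1667) + (0.5)·(2.8333) + (-2.5)·(-4.1667)) / 5 = 22.5/5 = 4.5
  S[V,V] = ((-1.8333)·(-1.8333) + (2.1667)·(2.1667) + (0.1667)·(0.1667) + (2.1667)·(2.1667) + (1.1667)·(1.1667) + (-3.8333)·(-3.8333)) / 5 = 28.8333/5 = 5.7667
  S[V,W] = ((-1.8333)·(-2.1667) + (2.1667)·(2.8333) + (0.1667)·(2.8333) + (2.1667)·(-2.1667) + (1.1667)·(2.8333) + (-3.8333)·(-4.1667)) / 5 = 25.1667/5 = 5.0333
  S[W,W] = ((-2.1667)·(-2.1667) + (2.8333)·(2.8333) + (2.8333)·(2.8333) + (-2.1667)·(-2.1667) + (2.8333)·(2.8333) + (-4.1667)·(-4.1667)) / 5 = 50.8333/5 = 10.1667

S is symmetric (S[j,i] = S[i,j]). Assembling:

S = [[4.3, 2.7, 4.5],
 [2.7, 5.7667, 5.0333],
 [4.5, 5.0333, 10.1667]]


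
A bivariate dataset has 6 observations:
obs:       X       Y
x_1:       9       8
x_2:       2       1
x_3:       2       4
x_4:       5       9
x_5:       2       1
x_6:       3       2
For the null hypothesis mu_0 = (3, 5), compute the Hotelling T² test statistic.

Step 1 — sample mean vector:
  mean(X) = (9 + 2 + 2 + 5 + 2 + 3) / 6 = 23/6 = 3.8333
  mean(Y) = (8 + 1 + 4 + 9 + 1 + 2) / 6 = 25/6 = 4.1667
  x̄ = (3.8333, 4.1667),  deviation x̄ - mu_0 = (3.8333, 4.1667) - (3, 5) = (0.8333, -0.8333).

Step 2 — sample covariance matrix, S[i,j] = (1/(n-1)) · Σ_k (x_{k,i} - mean_i) · (x_{k,j} - mean_j), divisor n-1 = 5:
  S[X,X] = ((5.1667)·(5.1667) + (-1.8333)·(-1.8333) + (-1.8333)·(-1.8333) + (1.1667)·(1.1667) + (-1.8333)·(-1.8333) + (-0.8333)·(-0.8333)) / 5 = 38.8333/5 = 7.7667
  S[X,Y] = ((5.1667)·(3.8333) + (-1.8333)·(-3.1667) + (-1.8333)·(-0.1667) + (1.1667)·(4.8333) + (-1.8333)·(-3.1667) + (-0.8333)·(-2.1667)) / 5 = 39.1667/5 = 7.8333
  S[Y,Y] = ((3.8333)·(3.8333) + (-3.1667)·(-3.1667) + (-0.1667)·(-0.1667) + (4.8333)·(4.8333) + (-3.1667)·(-3.1667) + (-2.1667)·(-2.1667)) / 5 = 62.8333/5 = 12.5667
  S = [[7.7667, 7.8333],
 [7.8333, 12.5667]].

Step 3 — invert S. det(S) = 7.7667·12.5667 - (7.8333)² = 36.24.
  S^{-1} = (1/det) · [[d, -b], [-b, a]] = [[0.3468, -0.2162],
 [-0.2162, 0.2143]].

Step 4 — quadratic form (x̄ - mu_0)^T · S^{-1} · (x̄ - mu_0):
  S^{-1} · (x̄ - mu_0) = (0.4691, -0.3587),
  (x̄ - mu_0)^T · [...] = (0.8333)·(0.4691) + (-0.8333)·(-0.3587) = 0.6898.

Step 5 — scale by n: T² = 6 · 0.6898 = 4.1391.

T² ≈ 4.1391


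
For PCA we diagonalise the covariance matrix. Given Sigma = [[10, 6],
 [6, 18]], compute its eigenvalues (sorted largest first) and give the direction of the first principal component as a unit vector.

Step 1 — characteristic polynomial of 2×2 Sigma:
  det(Sigma - λI) = λ² - trace · λ + det = 0.
  trace = 10 + 18 = 28, det = 10·18 - (6)² = 144.
Step 2 — discriminant:
  Δ = trace² - 4·det = 784 - 576 = 208.
Step 3 — eigenvalues:
  λ = (trace ± √Δ)/2 = (28 ± 14.4222)/2,
  λ_1 = 21.2111,  λ_2 = 6.7889.

Step 4 — unit eigenvector for λ_1: solve (Sigma - λ_1 I)v = 0. First row:
  (10 - 21.2111)·v_x + (6)·v_y = 0, i.e. (-11.2111)·v_x + (6)·v_y = 0,
  so v ∝ (b, λ_1 - a) = (6, 11.2111) = u.
  ||u|| = √((6)² + (11.2111)²) = √(161.6888) ≈ 12.7157,
  v_1 = u/||u|| ≈ (0.4719, 0.8817) (||v_1|| = 1).

λ_1 = 21.2111,  λ_2 = 6.7889;  v_1 ≈ (0.4719, 0.8817)


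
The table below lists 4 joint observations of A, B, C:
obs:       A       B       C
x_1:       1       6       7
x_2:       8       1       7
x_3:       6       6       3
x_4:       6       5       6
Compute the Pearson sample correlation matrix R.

Step 1 — column means:
  mean(A) = (1 + 8 + 6 + 6) / 4 = 21/4 = 5.25
  mean(B) = (6 + 1 + 6 + 5) / 4 = 18/4 = 4.5
  mean(C) = (7 + 7 + 3 + 6) / 4 = 23/4 = 5.75

Step 2 — sample variances and covariances s[i,j] = (1/(n-1)) · Σ_k (x_{k,i} - mean_i) · (x_{k,j} - mean_j), with n-1 = 3:
  s[A,A] = ((-4.25)·(-4.25) + (2.75)·(2.75) + (0.75)·(0.75) + (0.75)·(0.75)) / 3 = 26.75/3 = 8.9167
  s[A,B] = ((-4.25)·(1.5) + (2.75)·(-3.5) + (0.75)·(1.5) + (0.75)·(0.5)) / 3 = -14.5/3 = -4.8333
  s[A,C] = ((-4.25)·(1.25) + (2.75)·(1.25) + (0.75)·(-2.75) + (0.75)·(0.25)) / 3 = -3.75/3 = -1.25
  s[B,B] = ((1.5)·(1.5) + (-3.5)·(-3.5) + (1.5)·(1.5) + (0.5)·(0.5)) / 3 = 17/3 = 5.6667
  s[B,C] = ((1.5)·(1.25) + (-3.5)·(1.25) + (1.5)·(-2.75) + (0.5)·(0.25)) / 3 = -6.5/3 = -2.1667
  s[C,C] = ((1.25)·(1.25) + (1.25)·(1.25) + (-2.75)·(-2.75) + (0.25)·(0.25)) / 3 = 10.75/3 = 3.5833
  Sample standard deviations s_i = √(s[i,i]):
  s(A) = √(8.9167) = 2.9861
  s(B) = √(5.6667) = 2.3805
  s(C) = √(3.5833) = 1.893

Step 3 — r_{ij} = s_{ij} / (s_i · s_j):
  r[A,A] = 1 (diagonal).
  r[A,B] = -4.8333 / (2.9861 · 2.3805) = -4.8333 / 7.1083 = -0.68
  r[A,C] = -1.25 / (2.9861 · 1.893) = -1.25 / 5.6526 = -0.2211
  r[B,B] = 1 (diagonal).
  r[B,C] = -2.1667 / (2.3805 · 1.893) = -2.1667 / 4.5062 = -0.4808
  r[C,C] = 1 (diagonal).

R is symmetric with unit diagonal. Assembling:

R = [[1, -0.68, -0.2211],
 [-0.68, 1, -0.4808],
 [-0.2211, -0.4808, 1]]


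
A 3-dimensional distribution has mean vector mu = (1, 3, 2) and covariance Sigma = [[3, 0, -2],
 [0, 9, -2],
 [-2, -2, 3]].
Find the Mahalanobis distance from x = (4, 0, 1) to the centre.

Step 1 — centre the observation: (x - mu) = (3, -3, -1).

Step 2 — invert Sigma (cofactor / det for 3×3, or solve directly):
  Sigma^{-1} = [[0.697, 0.1212, 0.5455],
 [0.1212, 0.1515, 0.1818],
 [0.5455, 0.1818, 0.8182]].

Step 3 — form the quadratic (x - mu)^T · Sigma^{-1} · (x - mu):
  Sigma^{-1} · (x - mu) = (1.1818, -0.2727, 0.2727).
  (x - mu)^T · [Sigma^{-1} · (x - mu)] = (3)·(1.1818) + (-3)·(-0.2727) + (-1)·(0.2727) = 4.0909.

Step 4 — take square root: d = √(4.0909) ≈ 2.0226.

d(x, mu) = √(4.0909) ≈ 2.0226


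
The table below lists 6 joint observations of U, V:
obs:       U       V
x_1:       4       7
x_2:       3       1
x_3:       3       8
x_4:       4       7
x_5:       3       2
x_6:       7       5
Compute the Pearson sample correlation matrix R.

Step 1 — column means:
  mean(U) = (4 + 3 + 3 + 4 + 3 + 7) / 6 = 24/6 = 4
  mean(V) = (7 + 1 + 8 + 7 + 2 + 5) / 6 = 30/6 = 5

Step 2 — sample variances and covariances s[i,j] = (1/(n-1)) · Σ_k (x_{k,i} - mean_i) · (x_{k,j} - mean_j), with n-1 = 5:
  s[U,U] = ((0)·(0) + (-1)·(-1) + (-1)·(-1) + (0)·(0) + (-1)·(-1) + (3)·(3)) / 5 = 12/5 = 2.4
  s[U,V] = ((0)·(2) + (-1)·(-4) + (-1)·(3) + (0)·(2) + (-1)·(-3) + (3)·(0)) / 5 = 4/5 = 0.8
  s[V,V] = ((2)·(2) + (-4)·(-4) + (3)·(3) + (2)·(2) + (-3)·(-3) + (0)·(0)) / 5 = 42/5 = 8.4
  Sample standard deviations s_i = √(s[i,i]):
  s(U) = √(2.4) = 1.5492
  s(V) = √(8.4) = 2.8983

Step 3 — r_{ij} = s_{ij} / (s_i · s_j):
  r[U,U] = 1 (diagonal).
  r[U,V] = 0.8 / (1.5492 · 2.8983) = 0.8 / 4.49 = 0.1782
  r[V,V] = 1 (diagonal).

R is symmetric with unit diagonal. Assembling:

R = [[1, 0.1782],
 [0.1782, 1]]


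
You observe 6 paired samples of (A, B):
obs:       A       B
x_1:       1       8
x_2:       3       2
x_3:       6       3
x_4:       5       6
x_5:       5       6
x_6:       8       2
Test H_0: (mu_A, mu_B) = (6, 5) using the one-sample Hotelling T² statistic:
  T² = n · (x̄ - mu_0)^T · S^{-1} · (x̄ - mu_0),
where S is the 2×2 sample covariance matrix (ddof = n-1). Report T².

Step 1 — sample mean vector:
  mean(A) = (1 + 3 + 6 + 5 + 5 + 8) / 6 = 28/6 = 4.6667
  mean(B) = (8 + 2 + 3 + 6 + 6 + 2) / 6 = 27/6 = 4.5
  x̄ = (4.6667, 4.5),  deviation x̄ - mu_0 = (4.6667, 4.5) - (6, 5) = (-1.3333, -0.5).

Step 2 — sample covariance matrix, S[i,j] = (1/(n-1)) · Σ_k (x_{k,i} - mean_i) · (x_{k,j} - mean_j), divisor n-1 = 5:
  S[A,A] = ((-3.6667)·(-3.6667) + (-1.6667)·(-1.6667) + (1.3333)·(1.3333) + (0.3333)·(0.3333) + (0.3333)·(0.3333) + (3.3333)·(3.3333)) / 5 = 29.3333/5 = 5.8667
  S[A,B] = ((-3.6667)·(3.5) + (-1.6667)·(-2.5) + (1.3333)·(-1.5) + (0.3333)·(1.5) + (0.3333)·(1.5) + (3.3333)·(-2.5)) / 5 = -18/5 = -3.6
  S[B,B] = ((3.5)·(3.5) + (-2.5)·(-2.5) + (-1.5)·(-1.5) + (1.5)·(1.5) + (1.5)·(1.5) + (-2.5)·(-2.5)) / 5 = 31.5/5 = 6.3
  S = [[5.8667, -3.6],
 [-3.6, 6.3]].

Step 3 — invert S. det(S) = 5.8667·6.3 - (-3.6)² = 24.
  S^{-1} = (1/det) · [[d, -b], [-b, a]] = [[0.2625, 0.15],
 [0.15, 0.2444]].

Step 4 — quadratic form (x̄ - mu_0)^T · S^{-1} · (x̄ - mu_0):
  S^{-1} · (x̄ - mu_0) = (-0.425, -0.3222),
  (x̄ - mu_0)^T · [...] = (-1.3333)·(-0.425) + (-0.5)·(-0.3222) = 0.7278.

Step 5 — scale by n: T² = 6 · 0.7278 = 4.3667.

T² ≈ 4.3667


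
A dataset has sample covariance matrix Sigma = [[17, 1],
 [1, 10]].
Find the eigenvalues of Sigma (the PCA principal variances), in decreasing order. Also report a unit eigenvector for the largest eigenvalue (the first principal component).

Step 1 — characteristic polynomial of 2×2 Sigma:
  det(Sigma - λI) = λ² - trace · λ + det = 0.
  trace = 17 + 10 = 27, det = 17·10 - (1)² = 169.
Step 2 — discriminant:
  Δ = trace² - 4·det = 729 - 676 = 53.
Step 3 — eigenvalues:
  λ = (trace ± √Δ)/2 = (27 ± 7.2801)/2,
  λ_1 = 17.1401,  λ_2 = 9.8599.

Step 4 — unit eigenvector for λ_1: solve (Sigma - λ_1 I)v = 0. First row:
  (17 - 17.1401)·v_x + (1)·v_y = 0, i.e. (-0.1401)·v_x + (1)·v_y = 0,
  so v ∝ (b, λ_1 - a) = (1, 0.1401) = u.
  ||u|| = √((1)² + (0.1401)²) = √(1.0196) ≈ 1.0098,
  v_1 = u/||u|| ≈ (0.9903, 0.1387) (||v_1|| = 1).

λ_1 = 17.1401,  λ_2 = 9.8599;  v_1 ≈ (0.9903, 0.1387)


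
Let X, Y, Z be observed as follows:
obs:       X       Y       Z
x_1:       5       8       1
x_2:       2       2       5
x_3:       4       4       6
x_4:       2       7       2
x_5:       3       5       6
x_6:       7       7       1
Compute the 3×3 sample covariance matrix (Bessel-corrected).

Step 1 — column means:
  mean(X) = (5 + 2 + 4 + 2 + 3 + 7) / 6 = 23/6 = 3.8333
  mean(Y) = (8 + 2 + 4 + 7 + 5 + 7) / 6 = 33/6 = 5.5
  mean(Z) = (1 + 5 + 6 + 2 + 6 + 1) / 6 = 21/6 = 3.5

Step 2 — sample covariance S[i,j] = (1/(n-1)) · Σ_k (x_{k,i} - mean_i) · (x_{k,j} - mean_j), with n-1 = 5.
  S[X,X] = ((1.1667)·(1.1667) + (-1.8333)·(-1.8333) + (0.1667)·(0.1667) + (-1.8333)·(-1.8333) + (-0.8333)·(-0.8333) + (3.1667)·(3.1667)) / 5 = 18.8333/5 = 3.7667
  S[X,Y] = ((1.1667)·(2.5) + (-1.8333)·(-3.5) + (0.1667)·(-1.5) + (-1.8333)·(1.5) + (-0.8333)·(-0.5) + (3.1667)·(1.5)) / 5 = 11.5/5 = 2.3
  S[X,Z] = ((1.1667)·(-2.5) + (-1.8333)·(1.5) + (0.1667)·(2.5) + (-1.8333)·(-1.5) + (-0.8333)·(2.5) + (3.1667)·(-2.5)) / 5 = -12.5/5 = -2.5
  S[Y,Y] = ((2.5)·(2.5) + (-3.5)·(-3.5) + (-1.5)·(-1.5) + (1.5)·(1.5) + (-0.5)·(-0.5) + (1.5)·(1.5)) / 5 = 25.5/5 = 5.1
  S[Y,Z] = ((2.5)·(-2.5) + (-3.5)·(1.5) + (-1.5)·(2.5) + (1.5)·(-1.5) + (-0.5)·(2.5) + (1.5)·(-2.5)) / 5 = -22.5/5 = -4.5
  S[Z,Z] = ((-2.5)·(-2.5) + (1.5)·(1.5) + (2.5)·(2.5) + (-1.5)·(-1.5) + (2.5)·(2.5) + (-2.5)·(-2.5)) / 5 = 29.5/5 = 5.9

S is symmetric (S[j,i] = S[i,j]). Assembling:

S = [[3.7667, 2.3, -2.5],
 [2.3, 5.1, -4.5],
 [-2.5, -4.5, 5.9]]


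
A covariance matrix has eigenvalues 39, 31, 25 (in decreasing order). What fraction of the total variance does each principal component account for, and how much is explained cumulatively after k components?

Step 1 — total variance = trace(Sigma) = Σ λ_i = 39 + 31 + 25 = 95.

Step 2 — fraction explained by component i = λ_i / Σ λ:
  PC1: 39/95 = 0.4105
  PC2: 31/95 = 0.3263
  PC3: 25/95 = 0.2632

Step 3 — cumulative fraction after k components = (λ_1 + ... + λ_k) / Σ λ:
  k = 1: 39/95 = 0.4105
  k = 2: (39 + 31)/95 = 70/95 = 0.7368
  k = 3: (39 + 31 + 25)/95 = 95/95 = 1

Summary (fraction, with percent):

explained: PC1 0.4105 (41.05%), PC2 0.3263 (32.63%), PC3 0.2632 (26.32%);  cumulative: 0.4105, 0.7368, 1


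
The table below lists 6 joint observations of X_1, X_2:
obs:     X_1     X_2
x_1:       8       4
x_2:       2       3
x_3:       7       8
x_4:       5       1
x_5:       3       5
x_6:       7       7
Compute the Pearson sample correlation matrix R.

Step 1 — column means:
  mean(X_1) = (8 + 2 + 7 + 5 + 3 + 7) / 6 = 32/6 = 5.3333
  mean(X_2) = (4 + 3 + 8 + 1 + 5 + 7) / 6 = 28/6 = 4.6667

Step 2 — sample variances and covariances s[i,j] = (1/(n-1)) · Σ_k (x_{k,i} - mean_i) · (x_{k,j} - mean_j), with n-1 = 5:
  s[X_1,X_1] = ((2.6667)·(2.6667) + (-3.3333)·(-3.3333) + (1.6667)·(1.6667) + (-0.3333)·(-0.3333) + (-2.3333)·(-2.3333) + (1.6667)·(1.6667)) / 5 = 29.3333/5 = 5.8667
  s[X_1,X_2] = ((2.6667)·(-0.6667) + (-3.3333)·(-1.6667) + (1.6667)·(3.3333) + (-0.3333)·(-3.6667) + (-2.3333)·(0.3333) + (1.6667)·(2.3333)) / 5 = 13.6667/5 = 2.7333
  s[X_2,X_2] = ((-0.6667)·(-0.6667) + (-1.6667)·(-1.6667) + (3.3333)·(3.3333) + (-3.6667)·(-3.6667) + (0.3333)·(0.3333) + (2.3333)·(2.3333)) / 5 = 33.3333/5 = 6.6667
  Sample standard deviations s_i = √(s[i,i]):
  s(X_1) = √(5.8667) = 2.4221
  s(X_2) = √(6.6667) = 2.582

Step 3 — r_{ij} = s_{ij} / (s_i · s_j):
  r[X_1,X_1] = 1 (diagonal).
  r[X_1,X_2] = 2.7333 / (2.4221 · 2.582) = 2.7333 / 6.2539 = 0.4371
  r[X_2,X_2] = 1 (diagonal).

R is symmetric with unit diagonal. Assembling:

R = [[1, 0.4371],
 [0.4371, 1]]


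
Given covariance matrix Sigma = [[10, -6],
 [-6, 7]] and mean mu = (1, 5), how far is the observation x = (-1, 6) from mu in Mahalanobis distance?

Step 1 — centre the observation: (x - mu) = (-2, 1).

Step 2 — invert Sigma. det(Sigma) = 10·7 - (-6)² = 34.
  Sigma^{-1} = (1/det) · [[d, -b], [-b, a]] = [[0.2059, 0.1765],
 [0.1765, 0.2941]].

Step 3 — form the quadratic (x - mu)^T · Sigma^{-1} · (x - mu):
  Sigma^{-1} · (x - mu) = (-0.2353, -0.0588).
  (x - mu)^T · [Sigma^{-1} · (x - mu)] = (-2)·(-0.2353) + (1)·(-0.0588) = 0.4118.

Step 4 — take square root: d = √(0.4118) ≈ 0.6417.

d(x, mu) = √(0.4118) ≈ 0.6417


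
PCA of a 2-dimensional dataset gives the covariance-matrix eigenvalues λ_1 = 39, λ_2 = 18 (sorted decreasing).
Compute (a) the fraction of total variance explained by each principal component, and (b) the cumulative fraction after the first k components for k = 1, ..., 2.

Step 1 — total variance = trace(Sigma) = Σ λ_i = 39 + 18 = 57.

Step 2 — fraction explained by component i = λ_i / Σ λ:
  PC1: 39/57 = 0.6842
  PC2: 18/57 = 0.3158

Step 3 — cumulative fraction after k components = (λ_1 + ... + λ_k) / Σ λ:
  k = 1: 39/57 = 0.6842
  k = 2: (39 + 18)/57 = 57/57 = 1

Summary (fraction, with percent):

explained: PC1 0.6842 (68.42%), PC2 0.3158 (31.58%);  cumulative: 0.6842, 1


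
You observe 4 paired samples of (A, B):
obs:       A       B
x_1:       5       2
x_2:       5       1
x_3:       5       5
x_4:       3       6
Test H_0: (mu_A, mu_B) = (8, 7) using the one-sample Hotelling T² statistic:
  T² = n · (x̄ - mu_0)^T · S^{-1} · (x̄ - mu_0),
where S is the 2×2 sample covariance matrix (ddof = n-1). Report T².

Step 1 — sample mean vector:
  mean(A) = (5 + 5 + 5 + 3) / 4 = 18/4 = 4.5
  mean(B) = (2 + 1 + 5 + 6) / 4 = 14/4 = 3.5
  x̄ = (4.5, 3.5),  deviation x̄ - mu_0 = (4.5, 3.5) - (8, 7) = (-3.5, -3.5).

Step 2 — sample covariance matrix, S[i,j] = (1/(n-1)) · Σ_k (x_{k,i} - mean_i) · (x_{k,j} - mean_j), divisor n-1 = 3:
  S[A,A] = ((0.5)·(0.5) + (0.5)·(0.5) + (0.5)·(0.5) + (-1.5)·(-1.5)) / 3 = 3/3 = 1
  S[A,B] = ((0.5)·(-1.5) + (0.5)·(-2.5) + (0.5)·(1.5) + (-1.5)·(2.5)) / 3 = -5/3 = -1.6667
  S[B,B] = ((-1.5)·(-1.5) + (-2.5)·(-2.5) + (1.5)·(1.5) + (2.5)·(2.5)) / 3 = 17/3 = 5.6667
  S = [[1, -1.6667],
 [-1.6667, 5.6667]].

Step 3 — invert S. det(S) = 1·5.6667 - (-1.6667)² = 2.8889.
  S^{-1} = (1/det) · [[d, -b], [-b, a]] = [[1.9615, 0.5769],
 [0.5769, 0.3462]].

Step 4 — quadratic form (x̄ - mu_0)^T · S^{-1} · (x̄ - mu_0):
  S^{-1} · (x̄ - mu_0) = (-8.8846, -3.2308),
  (x̄ - mu_0)^T · [...] = (-3.5)·(-8.8846) + (-3.5)·(-3.2308) = 42.4038.

Step 5 — scale by n: T² = 4 · 42.4038 = 169.6154.

T² ≈ 169.6154


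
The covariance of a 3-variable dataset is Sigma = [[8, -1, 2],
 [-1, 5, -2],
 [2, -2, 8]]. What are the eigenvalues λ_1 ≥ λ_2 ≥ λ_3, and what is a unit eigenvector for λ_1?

Step 1 — characteristic polynomial p(λ) = det(λI - Sigma) = λ³ - tr·λ² + c_1·λ - det, where tr = trace, c_1 = sum of the principal 2×2 minors, det = det(Sigma):
  tr = 8 + 5 + 8 = 21,
  c_1 = (8·5 - (-1)²) + (8·8 - (2)²) + (5·8 - (-2)²) = 39 + 60 + 36 = 135,
  det = 8·(5·8 - (-2)²) - (-1)·((-1)·8 - (-2)·(2)) + (2)·((-1)·(-2) - 5·(2)) = 8·(36) - (-1)·(-4) + (2)·(-8) = 268.
  So p(λ) = λ³ - 21λ² + 135λ - 268.
Step 2 — look for an integer root (rational root theorem: any rational root is an integer divisor of 268). Testing λ = 4:
  p(4) = 64 - 336 + 540 - 268 = 0  ✓
  Dividing out (λ - 4): p(λ) = (λ - 4)(λ² - 17λ + 67).
Step 3 — remaining eigenvalues from the quadratic λ² - 17λ + 67 = 0:
  Δ = 17² - 4·67 = 289 - 268 = 21,  λ = (17 ± √21)/2 = (17 ± 4.5826)/2 ≈ 10.7913 or 6.2087.
  Sorted: λ_1 = 10.7913,  λ_2 = 6.2087,  λ_3 = 4  (check: sum = 21 = tr ✓).

Step 4 — unit eigenvector for λ_1 ≈ 10.7913: v spans the null space of (Sigma - λ_1 I), whose rows are
  r_1 = (-2.7913, -1, 2),  r_2 = (-1, -5.7913, -2),  r_3 = (2, -2, -2.7913).
  v is orthogonal to every row, so take v ∝ r_1 × r_2 = ((-1)·(-2) - (2)·(-5.7913), (2)·(-1) - (-2.7913)·(-2), (-2.7913)·(-5.7913) - (-1)·(-1)) ≈ (13.5826, -7.5826, 15.1652).
  Let u = (13.5826, -7.5826, 15.1652).
  ||u|| = √((13.5826)² + (-7.5826)² + (15.1652)²) = √(471.9636) ≈ 21.7247,  v_1 = u/||u|| ≈ (0.6252, -0.349, 0.6981) (||v_1|| = 1).

λ_1 = 10.7913,  λ_2 = 6.2087,  λ_3 = 4;  v_1 ≈ (0.6252, -0.349, 0.6981)


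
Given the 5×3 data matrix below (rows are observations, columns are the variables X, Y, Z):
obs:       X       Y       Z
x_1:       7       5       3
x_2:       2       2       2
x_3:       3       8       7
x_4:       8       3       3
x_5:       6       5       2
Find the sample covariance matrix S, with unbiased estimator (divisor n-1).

Step 1 — column means:
  mean(X) = (7 + 2 + 3 + 8 + 6) / 5 = 26/5 = 5.2
  mean(Y) = (5 + 2 + 8 + 3 + 5) / 5 = 23/5 = 4.6
  mean(Z) = (3 + 2 + 7 + 3 + 2) / 5 = 17/5 = 3.4

Step 2 — sample covariance S[i,j] = (1/(n-1)) · Σ_k (x_{k,i} - mean_i) · (x_{k,j} - mean_j), with n-1 = 4.
  S[X,X] = ((1.8)·(1.8) + (-3.2)·(-3.2) + (-2.2)·(-2.2) + (2.8)·(2.8) + (0.8)·(0.8)) / 4 = 26.8/4 = 6.7
  S[X,Y] = ((1.8)·(0.4) + (-3.2)·(-2.6) + (-2.2)·(3.4) + (2.8)·(-1.6) + (0.8)·(0.4)) / 4 = -2.6/4 = -0.65
  S[X,Z] = ((1.8)·(-0.4) + (-3.2)·(-1.4) + (-2.2)·(3.6) + (2.8)·(-0.4) + (0.8)·(-1.4)) / 4 = -6.4/4 = -1.6
  S[Y,Y] = ((0.4)·(0.4) + (-2.6)·(-2.6) + (3.4)·(3.4) + (-1.6)·(-1.6) + (0.4)·(0.4)) / 4 = 21.2/4 = 5.3
  S[Y,Z] = ((0.4)·(-0.4) + (-2.6)·(-1.4) + (3.4)·(3.6) + (-1.6)·(-0.4) + (0.4)·(-1.4)) / 4 = 15.8/4 = 3.95
  S[Z,Z] = ((-0.4)·(-0.4) + (-1.4)·(-1.4) + (3.6)·(3.6) + (-0.4)·(-0.4) + (-1.4)·(-1.4)) / 4 = 17.2/4 = 4.3

S is symmetric (S[j,i] = S[i,j]). Assembling:

S = [[6.7, -0.65, -1.6],
 [-0.65, 5.3, 3.95],
 [-1.6, 3.95, 4.3]]


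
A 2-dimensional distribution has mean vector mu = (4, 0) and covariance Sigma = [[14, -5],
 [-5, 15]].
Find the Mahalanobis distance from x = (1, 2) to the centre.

Step 1 — centre the observation: (x - mu) = (-3, 2).

Step 2 — invert Sigma. det(Sigma) = 14·15 - (-5)² = 185.
  Sigma^{-1} = (1/det) · [[d, -b], [-b, a]] = [[0.0811, 0.027],
 [0.027, 0.0757]].

Step 3 — form the quadratic (x - mu)^T · Sigma^{-1} · (x - mu):
  Sigma^{-1} · (x - mu) = (-0.1892, 0.0703).
  (x - mu)^T · [Sigma^{-1} · (x - mu)] = (-3)·(-0.1892) + (2)·(0.0703) = 0.7081.

Step 4 — take square root: d = √(0.7081) ≈ 0.8415.

d(x, mu) = √(0.7081) ≈ 0.8415


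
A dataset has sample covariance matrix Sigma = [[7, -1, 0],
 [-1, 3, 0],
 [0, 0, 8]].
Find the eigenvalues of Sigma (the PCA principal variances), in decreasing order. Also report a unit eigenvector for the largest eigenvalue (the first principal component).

Step 1 — characteristic polynomial p(λ) = det(λI - Sigma) = λ³ - tr·λ² + c_1·λ - det, where tr = trace, c_1 = sum of the principal 2×2 minors, det = det(Sigma):
  tr = 7 + 3 + 8 = 18,
  c_1 = (7·3 - (-1)²) + (7·8 - (0)²) + (3·8 - (0)²) = 20 + 56 + 24 = 100,
  det = 7·(3·8 - (0)²) - (-1)·((-1)·8 - (0)·(0)) + (0)·((-1)·(0) - 3·(0)) = 7·(24) - (-1)·(-8) + (0)·(0) = 160.
  So p(λ) = λ³ - 18λ² + 100λ - 160.
Step 2 — look for an integer root (rational root theorem: any rational root is an integer divisor of 160). Testing λ = 8:
  p(8) = 512 - 1152 + 800 - 160 = 0  ✓
  Dividing out (λ - 8): p(λ) = (λ - 8)(λ² - 10λ + 20).
Step 3 — remaining eigenvalues from the quadratic λ² - 10λ + 20 = 0:
  Δ = 10² - 4·20 = 100 - 80 = 20,  λ = (10 ± √20)/2 = (10 ± 4.4721)/2 ≈ 7.2361 or 2.7639.
  Sorted: λ_1 = 8,  λ_2 = 7.2361,  λ_3 = 2.7639  (check: sum = 18 = tr ✓).

Step 4 — unit eigenvector for λ_1 = 8: v spans the null space of (Sigma - λ_1 I), whose rows are
  r_1 = (-1, -1, 0),  r_2 = (-1, -5, 0),  r_3 = (0, 0, 0).
  v is orthogonal to every row, so take v ∝ r_1 × r_2 = ((-1)·(0) - (0)·(-5), (0)·(-1) - (-1)·(0), (-1)·(-5) - (-1)·(-1)) = (0, 0, 4).
  Rescale (divide by 4): u = (0, 0, 1).
  ||u|| = √((0)² + (0)² + (1)²) = √(1) = 1,  v_1 = u/||u|| ≈ (0, 0, 1) (||v_1|| = 1).

λ_1 = 8,  λ_2 = 7.2361,  λ_3 = 2.7639;  v_1 ≈ (0, 0, 1)


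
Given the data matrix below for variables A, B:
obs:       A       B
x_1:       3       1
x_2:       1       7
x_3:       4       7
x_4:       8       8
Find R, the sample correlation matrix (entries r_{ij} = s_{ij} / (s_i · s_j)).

Step 1 — column means:
  mean(A) = (3 + 1 + 4 + 8) / 4 = 16/4 = 4
  mean(B) = (1 + 7 + 7 + 8) / 4 = 23/4 = 5.75

Step 2 — sample variances and covariances s[i,j] = (1/(n-1)) · Σ_k (x_{k,i} - mean_i) · (x_{k,j} - mean_j), with n-1 = 3:
  s[A,A] = ((-1)·(-1) + (-3)·(-3) + (0)·(0) + (4)·(4)) / 3 = 26/3 = 8.6667
  s[A,B] = ((-1)·(-4.75) + (-3)·(1.25) + (0)·(1.25) + (4)·(2.25)) / 3 = 10/3 = 3.3333
  s[B,B] = ((-4.75)·(-4.75) + (1.25)·(1.25) + (1.25)·(1.25) + (2.25)·(2.25)) / 3 = 30.75/3 = 10.25
  Sample standard deviations s_i = √(s[i,i]):
  s(A) = √(8.6667) = 2.9439
  s(B) = √(10.25) = 3.2016

Step 3 — r_{ij} = s_{ij} / (s_i · s_j):
  r[A,A] = 1 (diagonal).
  r[A,B] = 3.3333 / (2.9439 · 3.2016) = 3.3333 / 9.4251 = 0.3537
  r[B,B] = 1 (diagonal).

R is symmetric with unit diagonal. Assembling:

R = [[1, 0.3537],
 [0.3537, 1]]


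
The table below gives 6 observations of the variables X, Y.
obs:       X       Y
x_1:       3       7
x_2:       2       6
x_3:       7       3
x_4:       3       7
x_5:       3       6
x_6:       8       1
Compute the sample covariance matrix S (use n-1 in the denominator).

Step 1 — column means:
  mean(X) = (3 + 2 + 7 + 3 + 3 + 8) / 6 = 26/6 = 4.3333
  mean(Y) = (7 + 6 + 3 + 7 + 6 + 1) / 6 = 30/6 = 5

Step 2 — sample covariance S[i,j] = (1/(n-1)) · Σ_k (x_{k,i} - mean_i) · (x_{k,j} - mean_j), with n-1 = 5.
  S[X,X] = ((-1.3333)·(-1.3333) + (-2.3333)·(-2.3333) + (2.6667)·(2.6667) + (-1.3333)·(-1.3333) + (-1.3333)·(-1.3333) + (3.6667)·(3.6667)) / 5 = 31.3333/5 = 6.2667
  S[X,Y] = ((-1.3333)·(2) + (-2.3333)·(1) + (2.6667)·(-2) + (-1.3333)·(2) + (-1.3333)·(1) + (3.6667)·(-4)) / 5 = -29/5 = -5.8
  S[Y,Y] = ((2)·(2) + (1)·(1) + (-2)·(-2) + (2)·(2) + (1)·(1) + (-4)·(-4)) / 5 = 30/5 = 6

S is symmetric (S[j,i] = S[i,j]). Assembling:

S = [[6.2667, -5.8],
 [-5.8, 6]]


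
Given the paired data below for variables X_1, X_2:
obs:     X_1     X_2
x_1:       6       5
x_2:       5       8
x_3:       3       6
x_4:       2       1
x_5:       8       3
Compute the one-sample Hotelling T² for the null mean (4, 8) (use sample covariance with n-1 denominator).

Step 1 — sample mean vector:
  mean(X_1) = (6 + 5 + 3 + 2 + 8) / 5 = 24/5 = 4.8
  mean(X_2) = (5 + 8 + 6 + 1 + 3) / 5 = 23/5 = 4.6
  x̄ = (4.8, 4.6),  deviation x̄ - mu_0 = (4.8, 4.6) - (4, 8) = (0.8, -3.4).

Step 2 — sample covariance matrix, S[i,j] = (1/(n-1)) · Σ_k (x_{k,i} - mean_i) · (x_{k,j} - mean_j), divisor n-1 = 4:
  S[X_1,X_1] = ((1.2)·(1.2) + (0.2)·(0.2) + (-1.8)·(-1.8) + (-2.8)·(-2.8) + (3.2)·(3.2)) / 4 = 22.8/4 = 5.7
  S[X_1,X_2] = ((1.2)·(0.4) + (0.2)·(3.4) + (-1.8)·(1.4) + (-2.8)·(-3.6) + (3.2)·(-1.6)) / 4 = 3.6/4 = 0.9
  S[X_2,X_2] = ((0.4)·(0.4) + (3.4)·(3.4) + (1.4)·(1.4) + (-3.6)·(-3.6) + (-1.6)·(-1.6)) / 4 = 29.2/4 = 7.3
  S = [[5.7, 0.9],
 [0.9, 7.3]].

Step 3 — invert S. det(S) = 5.7·7.3 - (0.9)² = 40.8.
  S^{-1} = (1/det) · [[d, -b], [-b, a]] = [[0.1789, -0.0221],
 [-0.0221, 0.1397]].

Step 4 — quadratic form (x̄ - mu_0)^T · S^{-1} · (x̄ - mu_0):
  S^{-1} · (x̄ - mu_0) = (0.2181, -0.4926),
  (x̄ - mu_0)^T · [...] = (0.8)·(0.2181) + (-3.4)·(-0.4926) = 1.8495.

Step 5 — scale by n: T² = 5 · 1.8495 = 9.2475.

T² ≈ 9.2475


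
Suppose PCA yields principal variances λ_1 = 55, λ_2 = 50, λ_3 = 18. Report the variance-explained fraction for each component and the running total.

Step 1 — total variance = trace(Sigma) = Σ λ_i = 55 + 50 + 18 = 123.

Step 2 — fraction explained by component i = λ_i / Σ λ:
  PC1: 55/123 = 0.4472
  PC2: 50/123 = 0.4065
  PC3: 18/123 = 0.1463

Step 3 — cumulative fraction after k components = (λ_1 + ... + λ_k) / Σ λ:
  k = 1: 55/123 = 0.4472
  k = 2: (55 + 50)/123 = 105/123 = 0.8537
  k = 3: (55 + 50 + 18)/123 = 123/123 = 1

Summary (fraction, with percent):

explained: PC1 0.4472 (44.72%), PC2 0.4065 (40.65%), PC3 0.1463 (14.63%);  cumulative: 0.4472, 0.8537, 1


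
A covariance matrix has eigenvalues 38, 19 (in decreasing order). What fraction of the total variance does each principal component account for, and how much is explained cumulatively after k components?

Step 1 — total variance = trace(Sigma) = Σ λ_i = 38 + 19 = 57.

Step 2 — fraction explained by component i = λ_i / Σ λ:
  PC1: 38/57 = 0.6667
  PC2: 19/57 = 0.3333

Step 3 — cumulative fraction after k components = (λ_1 + ... + λ_k) / Σ λ:
  k = 1: 38/57 = 0.6667
  k = 2: (38 + 19)/57 = 57/57 = 1

Summary (fraction, with percent):

explained: PC1 0.6667 (66.67%), PC2 0.3333 (33.33%);  cumulative: 0.6667, 1


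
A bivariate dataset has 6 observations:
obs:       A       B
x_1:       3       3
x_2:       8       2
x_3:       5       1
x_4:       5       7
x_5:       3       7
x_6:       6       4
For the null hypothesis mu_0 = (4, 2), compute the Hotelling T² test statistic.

Step 1 — sample mean vector:
  mean(A) = (3 + 8 + 5 + 5 + 3 + 6) / 6 = 30/6 = 5
  mean(B) = (3 + 2 + 1 + 7 + 7 + 4) / 6 = 24/6 = 4
  x̄ = (5, 4),  deviation x̄ - mu_0 = (5, 4) - (4, 2) = (1, 2).

Step 2 — sample covariance matrix, S[i,j] = (1/(n-1)) · Σ_k (x_{k,i} - mean_i) · (x_{k,j} - mean_j), divisor n-1 = 5:
  S[A,A] = ((-2)·(-2) + (3)·(3) + (0)·(0) + (0)·(0) + (-2)·(-2) + (1)·(1)) / 5 = 18/5 = 3.6
  S[A,B] = ((-2)·(-1) + (3)·(-2) + (0)·(-3) + (0)·(3) + (-2)·(3) + (1)·(0)) / 5 = -10/5 = -2
  S[B,B] = ((-1)·(-1) + (-2)·(-2) + (-3)·(-3) + (3)·(3) + (3)·(3) + (0)·(0)) / 5 = 32/5 = 6.4
  S = [[3.6, -2],
 [-2, 6.4]].

Step 3 — invert S. det(S) = 3.6·6.4 - (-2)² = 19.04.
  S^{-1} = (1/det) · [[d, -b], [-b, a]] = [[0.3361, 0.105],
 [0.105, 0.1891]].

Step 4 — quadratic form (x̄ - mu_0)^T · S^{-1} · (x̄ - mu_0):
  S^{-1} · (x̄ - mu_0) = (0.5462, 0.4832),
  (x̄ - mu_0)^T · [...] = (1)·(0.5462) + (2)·(0.4832) = 1.5126.

Step 5 — scale by n: T² = 6 · 1.5126 = 9.0756.

T² ≈ 9.0756


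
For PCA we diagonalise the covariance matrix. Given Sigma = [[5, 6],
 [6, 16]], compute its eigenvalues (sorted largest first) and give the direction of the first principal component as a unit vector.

Step 1 — characteristic polynomial of 2×2 Sigma:
  det(Sigma - λI) = λ² - trace · λ + det = 0.
  trace = 5 + 16 = 21, det = 5·16 - (6)² = 44.
Step 2 — discriminant:
  Δ = trace² - 4·det = 441 - 176 = 265.
Step 3 — eigenvalues:
  λ = (trace ± √Δ)/2 = (21 ± 16.2788)/2,
  λ_1 = 18.6394,  λ_2 = 2.3606.

Step 4 — unit eigenvector for λ_1: solve (Sigma - λ_1 I)v = 0. First row:
  (5 - 18.6394)·v_x + (6)·v_y = 0, i.e. (-13.6394)·v_x + (6)·v_y = 0,
  so v ∝ (b, λ_1 - a) = (6, 13.6394) = u.
  ||u|| = √((6)² + (13.6394)²) = √(222.0335) ≈ 14.9008,
  v_1 = u/||u|| ≈ (0.4027, 0.9153) (||v_1|| = 1).

λ_1 = 18.6394,  λ_2 = 2.3606;  v_1 ≈ (0.4027, 0.9153)


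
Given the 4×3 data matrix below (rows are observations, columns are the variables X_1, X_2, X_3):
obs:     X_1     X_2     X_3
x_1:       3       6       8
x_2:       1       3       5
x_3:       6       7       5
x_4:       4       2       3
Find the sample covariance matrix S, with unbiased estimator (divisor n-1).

Step 1 — column means:
  mean(X_1) = (3 + 1 + 6 + 4) / 4 = 14/4 = 3.5
  mean(X_2) = (6 + 3 + 7 + 2) / 4 = 18/4 = 4.5
  mean(X_3) = (8 + 5 + 5 + 3) / 4 = 21/4 = 5.25

Step 2 — sample covariance S[i,j] = (1/(n-1)) · Σ_k (x_{k,i} - mean_i) · (x_{k,j} - mean_j), with n-1 = 3.
  S[X_1,X_1] = ((-0.5)·(-0.5) + (-2.5)·(-2.5) + (2.5)·(2.5) + (0.5)·(0.5)) / 3 = 13/3 = 4.3333
  S[X_1,X_2] = ((-0.5)·(1.5) + (-2.5)·(-1.5) + (2.5)·(2.5) + (0.5)·(-2.5)) / 3 = 8/3 = 2.6667
  S[X_1,X_3] = ((-0.5)·(2.75) + (-2.5)·(-0.25) + (2.5)·(-0.25) + (0.5)·(-2.25)) / 3 = -2.5/3 = -0.8333
  S[X_2,X_2] = ((1.5)·(1.5) + (-1.5)·(-1.5) + (2.5)·(2.5) + (-2.5)·(-2.5)) / 3 = 17/3 = 5.6667
  S[X_2,X_3] = ((1.5)·(2.75) + (-1.5)·(-0.25) + (2.5)·(-0.25) + (-2.5)·(-2.25)) / 3 = 9.5/3 = 3.1667
  S[X_3,X_3] = ((2.75)·(2.75) + (-0.25)·(-0.25) + (-0.25)·(-0.25) + (-2.25)·(-2.25)) / 3 = 12.75/3 = 4.25

S is symmetric (S[j,i] = S[i,j]). Assembling:

S = [[4.3333, 2.6667, -0.8333],
 [2.6667, 5.6667, 3.1667],
 [-0.8333, 3.1667, 4.25]]


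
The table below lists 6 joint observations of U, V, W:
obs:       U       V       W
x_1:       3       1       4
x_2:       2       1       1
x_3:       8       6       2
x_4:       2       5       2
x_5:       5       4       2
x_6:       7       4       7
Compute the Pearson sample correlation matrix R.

Step 1 — column means:
  mean(U) = (3 + 2 + 8 + 2 + 5 + 7) / 6 = 27/6 = 4.5
  mean(V) = (1 + 1 + 6 + 5 + 4 + 4) / 6 = 21/6 = 3.5
  mean(W) = (4 + 1 + 2 + 2 + 2 + 7) / 6 = 18/6 = 3

Step 2 — sample variances and covariances s[i,j] = (1/(n-1)) · Σ_k (x_{k,i} - mean_i) · (x_{k,j} - mean_j), with n-1 = 5:
  s[U,U] = ((-1.5)·(-1.5) + (-2.5)·(-2.5) + (3.5)·(3.5) + (-2.5)·(-2.5) + (0.5)·(0.5) + (2.5)·(2.5)) / 5 = 33.5/5 = 6.7
  s[U,V] = ((-1.5)·(-2.5) + (-2.5)·(-2.5) + (3.5)·(2.5) + (-2.5)·(1.5) + (0.5)·(0.5) + (2.5)·(0.5)) / 5 = 16.5/5 = 3.3
  s[U,W] = ((-1.5)·(1) + (-2.5)·(-2) + (3.5)·(-1) + (-2.5)·(-1) + (0.5)·(-1) + (2.5)·(4)) / 5 = 12/5 = 2.4
  s[V,V] = ((-2.5)·(-2.5) + (-2.5)·(-2.5) + (2.5)·(2.5) + (1.5)·(1.5) + (0.5)·(0.5) + (0.5)·(0.5)) / 5 = 21.5/5 = 4.3
  s[V,W] = ((-2.5)·(1) + (-2.5)·(-2) + (2.5)·(-1) + (1.5)·(-1) + (0.5)·(-1) + (0.5)·(4)) / 5 = 0/5 = 0
  s[W,W] = ((1)·(1) + (-2)·(-2) + (-1)·(-1) + (-1)·(-1) + (-1)·(-1) + (4)·(4)) / 5 = 24/5 = 4.8
  Sample standard deviations s_i = √(s[i,i]):
  s(U) = √(6.7) = 2.5884
  s(V) = √(4.3) = 2.0736
  s(W) = √(4.8) = 2.1909

Step 3 — r_{ij} = s_{ij} / (s_i · s_j):
  r[U,U] = 1 (diagonal).
  r[U,V] = 3.3 / (2.5884 · 2.0736) = 3.3 / 5.3675 = 0.6148
  r[U,W] = 2.4 / (2.5884 · 2.1909) = 2.4 / 5.671 = 0.4232
  r[V,V] = 1 (diagonal).
  r[V,W] = 0 / (2.0736 · 2.1909) = 0 / 4.5431 = 0
  r[W,W] = 1 (diagonal).

R is symmetric with unit diagonal. Assembling:

R = [[1, 0.6148, 0.4232],
 [0.6148, 1, 0],
 [0.4232, 0, 1]]


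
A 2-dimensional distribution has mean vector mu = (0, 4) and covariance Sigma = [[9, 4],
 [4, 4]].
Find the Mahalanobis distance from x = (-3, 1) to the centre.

Step 1 — centre the observation: (x - mu) = (-3, -3).

Step 2 — invert Sigma. det(Sigma) = 9·4 - (4)² = 20.
  Sigma^{-1} = (1/det) · [[d, -b], [-b, a]] = [[0.2, -0.2],
 [-0.2, 0.45]].

Step 3 — form the quadratic (x - mu)^T · Sigma^{-1} · (x - mu):
  Sigma^{-1} · (x - mu) = (0, -0.75).
  (x - mu)^T · [Sigma^{-1} · (x - mu)] = (-3)·(0) + (-3)·(-0.75) = 2.25.

Step 4 — take square root: d = √(2.25) ≈ 1.5.

d(x, mu) = √(2.25) ≈ 1.5


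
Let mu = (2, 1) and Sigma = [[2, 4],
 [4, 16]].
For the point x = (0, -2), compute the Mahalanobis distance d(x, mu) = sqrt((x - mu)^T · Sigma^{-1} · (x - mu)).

Step 1 — centre the observation: (x - mu) = (-2, -3).

Step 2 — invert Sigma. det(Sigma) = 2·16 - (4)² = 16.
  Sigma^{-1} = (1/det) · [[d, -b], [-b, a]] = [[1, -0.25],
 [-0.25, 0.125]].

Step 3 — form the quadratic (x - mu)^T · Sigma^{-1} · (x - mu):
  Sigma^{-1} · (x - mu) = (-1.25, 0.125).
  (x - mu)^T · [Sigma^{-1} · (x - mu)] = (-2)·(-1.25) + (-3)·(0.125) = 2.125.

Step 4 — take square root: d = √(2.125) ≈ 1.4577.

d(x, mu) = √(2.125) ≈ 1.4577


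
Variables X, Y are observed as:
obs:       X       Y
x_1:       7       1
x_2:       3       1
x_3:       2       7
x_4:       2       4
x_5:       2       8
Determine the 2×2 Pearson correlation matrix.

Step 1 — column means:
  mean(X) = (7 + 3 + 2 + 2 + 2) / 5 = 16/5 = 3.2
  mean(Y) = (1 + 1 + 7 + 4 + 8) / 5 = 21/5 = 4.2

Step 2 — sample variances and covariances s[i,j] = (1/(n-1)) · Σ_k (x_{k,i} - mean_i) · (x_{k,j} - mean_j), with n-1 = 4:
  s[X,X] = ((3.8)·(3.8) + (-0.2)·(-0.2) + (-1.2)·(-1.2) + (-1.2)·(-1.2) + (-1.2)·(-1.2)) / 4 = 18.8/4 = 4.7
  s[X,Y] = ((3.8)·(-3.2) + (-0.2)·(-3.2) + (-1.2)·(2.8) + (-1.2)·(-0.2) + (-1.2)·(3.8)) / 4 = -19.2/4 = -4.8
  s[Y,Y] = ((-3.2)·(-3.2) + (-3.2)·(-3.2) + (2.8)·(2.8) + (-0.2)·(-0.2) + (3.8)·(3.8)) / 4 = 42.8/4 = 10.7
  Sample standard deviations s_i = √(s[i,i]):
  s(X) = √(4.7) = 2.1679
  s(Y) = √(10.7) = 3.2711

Step 3 — r_{ij} = s_{ij} / (s_i · s_j):
  r[X,X] = 1 (diagonal).
  r[X,Y] = -4.8 / (2.1679 · 3.2711) = -4.8 / 7.0915 = -0.6769
  r[Y,Y] = 1 (diagonal).

R is symmetric with unit diagonal. Assembling:

R = [[1, -0.6769],
 [-0.6769, 1]]


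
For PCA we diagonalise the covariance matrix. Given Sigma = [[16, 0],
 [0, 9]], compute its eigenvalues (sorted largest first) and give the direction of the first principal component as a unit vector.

Step 1 — characteristic polynomial of 2×2 Sigma:
  det(Sigma - λI) = λ² - trace · λ + det = 0.
  trace = 16 + 9 = 25, det = 16·9 - (0)² = 144.
Step 2 — discriminant:
  Δ = trace² - 4·det = 625 - 576 = 49.
Step 3 — eigenvalues:
  λ = (trace ± √Δ)/2 = (25 ± 7)/2,
  λ_1 = 16,  λ_2 = 9.

Step 4 — unit eigenvector for λ_1: Sigma is diagonal, so its eigenvectors are the coordinate axes. λ_1 = 16 is the diagonal entry on the first coordinate axis, hence
  v_1 = (1, 0) (||v_1|| = 1).

λ_1 = 16,  λ_2 = 9;  v_1 ≈ (1, 0)


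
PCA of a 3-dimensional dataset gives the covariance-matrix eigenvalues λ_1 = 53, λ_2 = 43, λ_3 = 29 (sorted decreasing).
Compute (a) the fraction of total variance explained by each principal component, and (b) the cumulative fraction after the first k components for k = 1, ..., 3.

Step 1 — total variance = trace(Sigma) = Σ λ_i = 53 + 43 + 29 = 125.

Step 2 — fraction explained by component i = λ_i / Σ λ:
  PC1: 53/125 = 0.424
  PC2: 43/125 = 0.344
  PC3: 29/125 = 0.232

Step 3 — cumulative fraction after k components = (λ_1 + ... + λ_k) / Σ λ:
  k = 1: 53/125 = 0.424
  k = 2: (53 + 43)/125 = 96/125 = 0.768
  k = 3: (53 + 43 + 29)/125 = 125/125 = 1

Summary (fraction, with percent):

explained: PC1 0.424 (42.4%), PC2 0.344 (34.4%), PC3 0.232 (23.2%);  cumulative: 0.424, 0.768, 1


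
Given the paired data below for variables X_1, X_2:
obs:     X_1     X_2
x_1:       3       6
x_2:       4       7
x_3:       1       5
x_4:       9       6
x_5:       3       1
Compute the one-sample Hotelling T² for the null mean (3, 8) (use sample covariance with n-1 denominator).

Step 1 — sample mean vector:
  mean(X_1) = (3 + 4 + 1 + 9 + 3) / 5 = 20/5 = 4
  mean(X_2) = (6 + 7 + 5 + 6 + 1) / 5 = 25/5 = 5
  x̄ = (4, 5),  deviation x̄ - mu_0 = (4, 5) - (3, 8) = (1, -3).

Step 2 — sample covariance matrix, S[i,j] = (1/(n-1)) · Σ_k (x_{k,i} - mean_i) · (x_{k,j} - mean_j), divisor n-1 = 4:
  S[X_1,X_1] = ((-1)·(-1) + (0)·(0) + (-3)·(-3) + (5)·(5) + (-1)·(-1)) / 4 = 36/4 = 9
  S[X_1,X_2] = ((-1)·(1) + (0)·(2) + (-3)·(0) + (5)·(1) + (-1)·(-4)) / 4 = 8/4 = 2
  S[X_2,X_2] = ((1)·(1) + (2)·(2) + (0)·(0) + (1)·(1) + (-4)·(-4)) / 4 = 22/4 = 5.5
  S = [[9, 2],
 [2, 5.5]].

Step 3 — invert S. det(S) = 9·5.5 - (2)² = 45.5.
  S^{-1} = (1/det) · [[d, -b], [-b, a]] = [[0.1209, -0.044],
 [-0.044, 0.1978]].

Step 4 — quadratic form (x̄ - mu_0)^T · S^{-1} · (x̄ - mu_0):
  S^{-1} · (x̄ - mu_0) = (0.2527, -0.6374),
  (x̄ - mu_0)^T · [...] = (1)·(0.2527) + (-3)·(-0.6374) = 2.1648.

Step 5 — scale by n: T² = 5 · 2.1648 = 10.8242.

T² ≈ 10.8242


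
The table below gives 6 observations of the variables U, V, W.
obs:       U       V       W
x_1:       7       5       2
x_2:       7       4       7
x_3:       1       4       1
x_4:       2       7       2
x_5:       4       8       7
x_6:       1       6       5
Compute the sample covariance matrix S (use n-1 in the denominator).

Step 1 — column means:
  mean(U) = (7 + 7 + 1 + 2 + 4 + 1) / 6 = 22/6 = 3.6667
  mean(V) = (5 + 4 + 4 + 7 + 8 + 6) / 6 = 34/6 = 5.6667
  mean(W) = (2 + 7 + 1 + 2 + 7 + 5) / 6 = 24/6 = 4

Step 2 — sample covariance S[i,j] = (1/(n-1)) · Σ_k (x_{k,i} - mean_i) · (x_{k,j} - mean_j), with n-1 = 5.
  S[U,U] = ((3.3333)·(3.3333) + (3.3333)·(3.3333) + (-2.6667)·(-2.6667) + (-1.6667)·(-1.6667) + (0.3333)·(0.3333) + (-2.6667)·(-2.6667)) / 5 = 39.3333/5 = 7.8667
  S[U,V] = ((3.3333)·(-0.6667) + (3.3333)·(-1.6667) + (-2.6667)·(-1.6667) + (-1.6667)·(1.3333) + (0.3333)·(2.3333) + (-2.6667)·(0.3333)) / 5 = -5.6667/5 = -1.1333
  S[U,W] = ((3.3333)·(-2) + (3.3333)·(3) + (-2.6667)·(-3) + (-1.6667)·(-2) + (0.3333)·(3) + (-2.6667)·(1)) / 5 = 13/5 = 2.6
  S[V,V] = ((-0.6667)·(-0.6667) + (-1.6667)·(-1.6667) + (-1.6667)·(-1.6667) + (1.3333)·(1.3333) + (2.3333)·(2.3333) + (0.3333)·(0.3333)) / 5 = 13.3333/5 = 2.6667
  S[V,W] = ((-0.6667)·(-2) + (-1.6667)·(3) + (-1.6667)·(-3) + (1.3333)·(-2) + (2.3333)·(3) + (0.3333)·(1)) / 5 = 6/5 = 1.2
  S[W,W] = ((-2)·(-2) + (3)·(3) + (-3)·(-3) + (-2)·(-2) + (3)·(3) + (1)·(1)) / 5 = 36/5 = 7.2

S is symmetric (S[j,i] = S[i,j]). Assembling:

S = [[7.8667, -1.1333, 2.6],
 [-1.1333, 2.6667, 1.2],
 [2.6, 1.2, 7.2]]
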